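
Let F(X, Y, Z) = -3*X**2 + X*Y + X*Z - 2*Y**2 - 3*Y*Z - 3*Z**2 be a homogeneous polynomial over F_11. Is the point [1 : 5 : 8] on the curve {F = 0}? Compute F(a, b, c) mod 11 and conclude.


F(1,5,8) ≡ 0 (mod 11); P is on the curve.

Evaluate F(1, 5, 8) term-by-term (mod 11).
  -3*X**2 ↦ -3·1·1·1 = -3
  X*Y ↦ 1·1·5·1 = 5
  X*Z ↦ 1·1·1·8 = 8
  -2*Y**2 ↦ -2·1·25·1 = -50
  -3*Y*Z ↦ -3·1·5·8 = -120
  -3*Z**2 ↦ -3·1·1·64 = -192
Sum: F(1, 5, 8) = (-3) + (5) + (8) + (-50) + (-120) + (-192) = -352.
Reducing mod 11: -352 ≡ 0 (mod 11).
Since F(a, b, c) ≡ 0 (mod 11), P lies on the curve.


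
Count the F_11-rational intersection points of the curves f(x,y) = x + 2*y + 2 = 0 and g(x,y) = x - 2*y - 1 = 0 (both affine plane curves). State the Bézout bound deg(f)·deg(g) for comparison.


Common zeros: {(5, 2)}; count = 1; Bézout bound = 1.

deg(f) = 1, deg(g) = 1, so Bézout bound = 1.
Scan x ∈ F_11. For each x, list the y ∈ F_11 with f(x, y) ≡ 0 and those with g(x, y) ≡ 0 (mod 11); the common zeros in that column are the intersection.
  x = 0: f ≡ 0 at y ∈ {10}; g ≡ 0 at y ∈ {5}; common: ∅.
  x = 1: f ≡ 0 at y ∈ {4}; g ≡ 0 at y ∈ {0}; common: ∅.
  x = 2: f ≡ 0 at y ∈ {9}; g ≡ 0 at y ∈ {6}; common: ∅.
  x = 3: f ≡ 0 at y ∈ {3}; g ≡ 0 at y ∈ {1}; common: ∅.
  x = 4: f ≡ 0 at y ∈ {8}; g ≡ 0 at y ∈ {7}; common: ∅.
  x = 5: f ≡ 0 at y ∈ {2}; g ≡ 0 at y ∈ {2}; common: {2}.
  x = 6: f ≡ 0 at y ∈ {7}; g ≡ 0 at y ∈ {8}; common: ∅.
  x = 7: f ≡ 0 at y ∈ {1}; g ≡ 0 at y ∈ {3}; common: ∅.
  x = 8: f ≡ 0 at y ∈ {6}; g ≡ 0 at y ∈ {9}; common: ∅.
  x = 9: f ≡ 0 at y ∈ {0}; g ≡ 0 at y ∈ {4}; common: ∅.
  x = 10: f ≡ 0 at y ∈ {5}; g ≡ 0 at y ∈ {10}; common: ∅.
Collecting: common zeros = {(5, 2)}, so the count is 1.
Comparison with the Bézout bound: 1 ≤ 1 = deg(f)·deg(g), as expected for curves with no common component (the bound is attained).


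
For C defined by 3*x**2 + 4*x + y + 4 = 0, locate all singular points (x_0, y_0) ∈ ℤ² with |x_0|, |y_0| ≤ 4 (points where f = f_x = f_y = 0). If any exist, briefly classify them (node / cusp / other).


No singular points in the scanned grid; C is smooth there.

Compute partial derivatives:
  f_x = 6*x + 4.
  f_y = 1.
f_y = 1 is a nonzero constant, so f_y never vanishes: no point (x, y) can satisfy f = f_x = f_y = 0. In particular no (x, y) ∈ {−4, ..., 4}² is singular; the curve is smooth.


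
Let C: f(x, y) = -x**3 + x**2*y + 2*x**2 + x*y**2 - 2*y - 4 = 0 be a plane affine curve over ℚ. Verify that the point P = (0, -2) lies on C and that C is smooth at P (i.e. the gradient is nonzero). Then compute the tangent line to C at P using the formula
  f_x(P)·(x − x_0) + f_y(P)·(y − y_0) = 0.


Tangent line at P: 4*x - 2*y - 4 = 0.

Step 1: f(0, -2) = 0, so P lies on C.
Step 2: partial derivatives
  f_x(x, y) = -3*x**2 + 2*x*y + 4*x + y**2, f_y(x, y) = x**2 + 2*x*y - 2.
  f_x(P) = 4, f_y(P) = -2 (gradient nonzero, so P is smooth).
Step 3: tangent line at P: 4·(x − 0) + -2·(y − -2) = 0.
Expanding: 4*x - 2*y - 4 = 0.


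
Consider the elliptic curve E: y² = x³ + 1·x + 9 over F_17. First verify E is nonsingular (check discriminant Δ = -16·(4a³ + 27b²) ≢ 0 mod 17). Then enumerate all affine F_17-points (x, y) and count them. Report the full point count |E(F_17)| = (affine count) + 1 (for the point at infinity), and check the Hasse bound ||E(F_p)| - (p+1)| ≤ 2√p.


Affine points = {(0, 3), (0, 14), (2, 6), (2, 11), (4, 3), (4, 14), (7, 6), (7, 11), (8, 6), (8, 11), (9, 4), (9, 13), (10, 4), (10, 13), (11, 5), (11, 12), (12, 7), (12, 10), (13, 3), (13, 14), (14, 8), (14, 9), (15, 4), (15, 13)}; affine count = 24; |E(F_17)| = 25.

Discriminant check: Δ ∝ 4a³ + 27b² = 4·1³ + 27·9² = 4·1 + 27·81 ≡ 15 (mod 17). Nonzero ⇒ E is nonsingular.
For each x ∈ F_17, compute rhs = x³ + 1·x + 9 mod 17, then count y ∈ F_17 with y² ≡ rhs.
  x = 0: rhs = 9, matching y values: 3, 14 (2 points).
  x = 1: rhs = 11, matching y values: none (0 points).
  x = 2: rhs = 2, matching y values: 6, 11 (2 points).
  x = 3: rhs = 5, matching y values: none (0 points).
  x = 4: rhs = 9, matching y values: 3, 14 (2 points).
  x = 5: rhs = 3, matching y values: none (0 points).
  x = 6: rhs = 10, matching y values: none (0 points).
  x = 7: rhs = 2, matching y values: 6, 11 (2 points).
  x = 8: rhs = 2, matching y values: 6, 11 (2 points).
  x = 9: rhs = 16, matching y values: 4, 13 (2 points).
  x = 10: rhs = 16, matching y values: 4, 13 (2 points).
  x = 11: rhs = 8, matching y values: 5, 12 (2 points).
  x = 12: rhs = 15, matching y values: 7, 10 (2 points).
  x = 13: rhs = 9, matching y values: 3, 14 (2 points).
  x = 14: rhs = 13, matching y values: 8, 9 (2 points).
  x = 15: rhs = 16, matching y values: 4, 13 (2 points).
  x = 16: rhs = 7, matching y values: none (0 points).
Total affine count: 24.
Full point count |E(F_17)| = 24 + 1 = 25.
Hasse bound: |25 − (17+1)| = |7| = 7 ≤ 2√17 ≈ 8.2462 ✓.


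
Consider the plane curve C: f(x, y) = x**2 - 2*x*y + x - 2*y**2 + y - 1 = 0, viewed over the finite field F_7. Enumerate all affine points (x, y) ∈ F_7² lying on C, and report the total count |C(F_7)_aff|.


Affine F_7-points: {(0, 2), (1, 4), (1, 6), (2, 1), (3, 2), (3, 6), (6, 1), (6, 4)}; count = 8.

For each of the 49 pairs (x, y) ∈ F_7², evaluate f(x, y) mod 7. Record the zeros.
  x = 0: [0↦6, 1↦5, 2↦0, 3↦5, 4↦6, 5↦3, 6↦3]  zeros at y ∈ {2}
  x = 1: [0↦1, 1↦5, 2↦5, 3↦1, 4↦0, 5↦2, 6↦0]  zeros at y ∈ {4, 6}
  x = 2: [0↦5, 1↦0, 2↦5, 3↦6, 4↦3, 5↦3, 6↦6]  zeros at y ∈ {1}
  x = 3: [0↦4, 1↦4, 2↦0, 3↦6, 4↦1, 5↦6, 6↦0]  zeros at y ∈ {2, 6}
  x = 4: [0↦5, 1↦3, 2↦4, 3↦1, 4↦1, 5↦4, 6↦3]  zeros at y ∈ ∅
  x = 5: [0↦1, 1↦4, 2↦3, 3↦5, 4↦3, 5↦4, 6↦1]  zeros at y ∈ ∅
  x = 6: [0↦6, 1↦0, 2↦4, 3↦4, 4↦0, 5↦6, 6↦1]  zeros at y ∈ {1, 4}
Collecting zeros: affine points = {(0, 2), (1, 4), (1, 6), (2, 1), (3, 2), (3, 6), (6, 1), (6, 4)}.
Total count |C(F_7)_aff| = 8.


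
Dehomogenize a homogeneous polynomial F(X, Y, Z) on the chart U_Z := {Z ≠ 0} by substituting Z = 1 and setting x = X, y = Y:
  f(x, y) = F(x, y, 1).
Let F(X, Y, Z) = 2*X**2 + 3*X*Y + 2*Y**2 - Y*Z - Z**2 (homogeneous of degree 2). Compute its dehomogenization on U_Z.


f(x, y) = 2*x**2 + 3*x*y + 2*y**2 - y - 1

On U_Z we set Z = 1. Each monomial c·X^i·Y^j·Z^k in F becomes c·x^i·y^j·1^k = c·x^i·y^j.
Substituting Z = 1: F(X, Y, 1) = 2*x**2 + 3*x*y + 2*y**2 - y - 1.
Note: deg(f) ≤ deg(F) = 2; strict inequality happens when F is divisible by Z (lost terms).


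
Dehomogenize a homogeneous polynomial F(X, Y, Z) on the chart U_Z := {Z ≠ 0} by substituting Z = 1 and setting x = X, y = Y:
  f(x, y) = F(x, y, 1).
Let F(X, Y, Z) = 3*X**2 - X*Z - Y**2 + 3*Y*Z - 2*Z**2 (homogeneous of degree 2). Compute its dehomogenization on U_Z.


f(x, y) = 3*x**2 - x - y**2 + 3*y - 2

On U_Z we set Z = 1. Each monomial c·X^i·Y^j·Z^k in F becomes c·x^i·y^j·1^k = c·x^i·y^j.
Substituting Z = 1: F(X, Y, 1) = 3*x**2 - x - y**2 + 3*y - 2.
Note: deg(f) ≤ deg(F) = 2; strict inequality happens when F is divisible by Z (lost terms).


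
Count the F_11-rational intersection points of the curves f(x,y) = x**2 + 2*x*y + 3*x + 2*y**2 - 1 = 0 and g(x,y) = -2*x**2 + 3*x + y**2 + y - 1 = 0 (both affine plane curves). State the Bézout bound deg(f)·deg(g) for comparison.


Common zeros: ∅; count = 0; Bézout bound = 4.

deg(f) = 2, deg(g) = 2, so Bézout bound = 4.
Scan x ∈ F_11. For each x, list the y ∈ F_11 with f(x, y) ≡ 0 and those with g(x, y) ≡ 0 (mod 11); the common zeros in that column are the intersection.
  x = 0: f ≡ 0 at y ∈ ∅; g ≡ 0 at y ∈ {3, 7}; common: ∅.
  x = 1: f ≡ 0 at y ∈ ∅; g ≡ 0 at y ∈ {0, 10}; common: ∅.
  x = 2: f ≡ 0 at y ∈ ∅; g ≡ 0 at y ∈ ∅; common: ∅.
  x = 3: f ≡ 0 at y ∈ ∅; g ≡ 0 at y ∈ ∅; common: ∅.
  x = 4: f ≡ 0 at y ∈ ∅; g ≡ 0 at y ∈ ∅; common: ∅.
  x = 5: f ≡ 0 at y ∈ ∅; g ≡ 0 at y ∈ ∅; common: ∅.
  x = 6: f ≡ 0 at y ∈ ∅; g ≡ 0 at y ∈ {0, 10}; common: ∅.
  x = 7: f ≡ 0 at y ∈ ∅; g ≡ 0 at y ∈ {3, 7}; common: ∅.
  x = 8: f ≡ 0 at y ∈ {7}; g ≡ 0 at y ∈ {2, 8}; common: ∅.
  x = 9: f ≡ 0 at y ∈ ∅; g ≡ 0 at y ∈ ∅; common: ∅.
  x = 10: f ≡ 0 at y ∈ ∅; g ≡ 0 at y ∈ {2, 8}; common: ∅.
Collecting: common zeros = ∅, so the count is 0.
Comparison with the Bézout bound: 0 ≤ 4 = deg(f)·deg(g), as expected for curves with no common component (the affine F_11-count falls short of the bound because intersections may lie at infinity, over extension fields, or carry multiplicity).


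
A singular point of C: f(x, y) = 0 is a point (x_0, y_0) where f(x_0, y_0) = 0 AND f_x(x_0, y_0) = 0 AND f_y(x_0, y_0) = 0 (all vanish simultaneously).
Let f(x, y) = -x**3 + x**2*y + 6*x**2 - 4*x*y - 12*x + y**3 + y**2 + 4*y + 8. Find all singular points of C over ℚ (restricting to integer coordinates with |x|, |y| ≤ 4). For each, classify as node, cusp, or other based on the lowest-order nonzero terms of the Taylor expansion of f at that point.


Singular points: {(2, 0)}; classification: cusp.

Compute partial derivatives:
  f_x = -3*x**2 + 2*x*y + 12*x - 4*y - 12.
  f_y = x**2 - 4*x + 3*y**2 + 2*y + 4.
Scan x_0 ∈ {−4, ..., 4}. For each x_0, f_y(x_0, y) is a polynomial in y; find its integer roots y ∈ {−4, ..., 4}, then test f_x and f at those candidates.
  x = -4: f_y(-4, y) = 3*y**2 + 2*y + 36; no integer root y with |y| ≤ 4.
  x = -3: f_y(-3, y) = 3*y**2 + 2*y + 25; no integer root y with |y| ≤ 4.
  x = -2: f_y(-2, y) = 3*y**2 + 2*y + 16; no integer root y with |y| ≤ 4.
  x = -1: f_y(-1, y) = 3*y**2 + 2*y + 9; no integer root y with |y| ≤ 4.
  x = 0: f_y(0, y) = 3*y**2 + 2*y + 4; no integer root y with |y| ≤ 4.
  x = 1: f_y(1, y) = 3*y**2 + 2*y + 1; no integer root y with |y| ≤ 4.
  x = 2: f_y(2, y) = 3*y**2 + 2*y; vanishes at y ∈ {0}. (2, 0): f_x = 0, f = 0 — SINGULAR.
  x = 3: f_y(3, y) = 3*y**2 + 2*y + 1; no integer root y with |y| ≤ 4.
  x = 4: f_y(4, y) = 3*y**2 + 2*y + 4; no integer root y with |y| ≤ 4.
Only singular point on the grid: (2, 0).
Classify: substitute x = 2 + u, y = 0 + v and expand: f = -u**3 + u**2*v + v**3 + v**2.
No constant or linear terms (consistent with a singular point). Quadratic part: v**2. Cubic part: -u**3 + u**2*v + v**3.
The quadratic part v**2 is a perfect square, so there is a single (double) tangent line v = 0, i.e. y = 0. Restricting the cubic part to that line (v = 0) leaves -u**3 ≠ 0, so f is not divisible by v and the branch is v² ≈ u**3 to lowest order — this is a cusp.
Classification: cusp.


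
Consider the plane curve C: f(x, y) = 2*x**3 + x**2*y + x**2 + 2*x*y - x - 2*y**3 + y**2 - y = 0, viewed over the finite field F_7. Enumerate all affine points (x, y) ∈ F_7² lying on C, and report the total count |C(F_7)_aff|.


Affine F_7-points: {(0, 0), (0, 2), (2, 6), (3, 6), (4, 0), (5, 4), (6, 0)}; count = 7.

For each of the 49 pairs (x, y) ∈ F_7², evaluate f(x, y) mod 7. Record the zeros.
  x = 0: [0↦0, 1↦5, 2↦0, 3↦1, 4↦3, 5↦1, 6↦4]  zeros at y ∈ {0, 2}
  x = 1: [0↦2, 1↦3, 2↦1, 3↦5, 4↦3, 5↦4, 6↦3]  zeros at y ∈ ∅
  x = 2: [0↦4, 1↦3, 2↦6, 3↦1, 4↦4, 5↦3, 6↦0]  zeros at y ∈ {6}
  x = 3: [0↦4, 1↦3, 2↦6, 3↦1, 4↦4, 5↦3, 6↦0]  zeros at y ∈ {6}
  x = 4: [0↦0, 1↦1, 2↦6, 3↦3, 4↦1, 5↦2, 6↦1]  zeros at y ∈ {0}
  x = 5: [0↦4, 1↦2, 2↦4, 3↦5, 4↦0, 5↦5, 6↦1]  zeros at y ∈ {4}
  x = 6: [0↦0, 1↦4, 2↦5, 3↦5, 4↦6, 5↦3, 6↦5]  zeros at y ∈ {0}
Collecting zeros: affine points = {(0, 0), (0, 2), (2, 6), (3, 6), (4, 0), (5, 4), (6, 0)}.
Total count |C(F_7)_aff| = 7.


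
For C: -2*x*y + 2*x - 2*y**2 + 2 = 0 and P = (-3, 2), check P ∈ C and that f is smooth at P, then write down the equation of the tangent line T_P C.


Tangent line at P: -2*x - 2*y - 2 = 0.

Step 1: f(-3, 2) = 0, so P lies on C.
Step 2: partial derivatives
  f_x(x, y) = 2 - 2*y, f_y(x, y) = -2*x - 4*y.
  f_x(P) = -2, f_y(P) = -2 (gradient nonzero, so P is smooth).
Step 3: tangent line at P: -2·(x − -3) + -2·(y − 2) = 0.
Expanding: -2*x - 2*y - 2 = 0.


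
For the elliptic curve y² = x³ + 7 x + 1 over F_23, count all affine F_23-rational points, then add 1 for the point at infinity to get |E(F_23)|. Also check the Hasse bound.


Affine points = {(0, 1), (0, 22), (1, 3), (1, 20), (2, 0), (3, 7), (3, 16), (4, 1), (4, 22), (5, 0), (6, 11), (6, 12), (7, 5), (7, 18), (10, 6), (10, 17), (11, 11), (11, 12), (13, 9), (13, 14), (15, 10), (15, 13), (16, 0), (18, 5), (18, 18), (19, 1), (19, 22), (21, 5), (21, 18), (22, 4), (22, 19)}; affine count = 31; |E(F_23)| = 32.

Discriminant check: Δ ∝ 4a³ + 27b² = 4·7³ + 27·1² = 4·343 + 27·1 ≡ 19 (mod 23). Nonzero ⇒ E is nonsingular.
For each x ∈ F_23, compute rhs = x³ + 7·x + 1 mod 23, then count y ∈ F_23 with y² ≡ rhs.
  x = 0: rhs = 1, matching y values: 1, 22 (2 points).
  x = 1: rhs = 9, matching y values: 3, 20 (2 points).
  x = 2: rhs = 0, matching y values: 0 (1 points).
  x = 3: rhs = 3, matching y values: 7, 16 (2 points).
  x = 4: rhs = 1, matching y values: 1, 22 (2 points).
  x = 5: rhs = 0, matching y values: 0 (1 points).
  x = 6: rhs = 6, matching y values: 11, 12 (2 points).
  x = 7: rhs = 2, matching y values: 5, 18 (2 points).
  x = 8: rhs = 17, matching y values: none (0 points).
  x = 9: rhs = 11, matching y values: none (0 points).
  x = 10: rhs = 13, matching y values: 6, 17 (2 points).
  x = 11: rhs = 6, matching y values: 11, 12 (2 points).
  x = 12: rhs = 19, matching y values: none (0 points).
  x = 13: rhs = 12, matching y values: 9, 14 (2 points).
  x = 14: rhs = 14, matching y values: none (0 points).
  x = 15: rhs = 8, matching y values: 10, 13 (2 points).
  x = 16: rhs = 0, matching y values: 0 (1 points).
  x = 17: rhs = 19, matching y values: none (0 points).
  x = 18: rhs = 2, matching y values: 5, 18 (2 points).
  x = 19: rhs = 1, matching y values: 1, 22 (2 points).
  x = 20: rhs = 22, matching y values: none (0 points).
  x = 21: rhs = 2, matching y values: 5, 18 (2 points).
  x = 22: rhs = 16, matching y values: 4, 19 (2 points).
Total affine count: 31.
Full point count |E(F_23)| = 31 + 1 = 32.
Hasse bound: |32 − (23+1)| = |8| = 8 ≤ 2√23 ≈ 9.5917 ✓.


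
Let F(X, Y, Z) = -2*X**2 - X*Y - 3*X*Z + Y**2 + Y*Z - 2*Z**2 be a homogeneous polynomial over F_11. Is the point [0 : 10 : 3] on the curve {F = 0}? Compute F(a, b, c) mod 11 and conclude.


F(0,10,3) ≡ 2 (mod 11); P is NOT on the curve.

Evaluate F(0, 10, 3) term-by-term (mod 11).
  -2*X**2 ↦ -2·0·1·1 = 0
  -X*Y ↦ -1·0·10·1 = 0
  -3*X*Z ↦ -3·0·1·3 = 0
  Y**2 ↦ 1·1·100·1 = 100
  Y*Z ↦ 1·1·10·3 = 30
  -2*Z**2 ↦ -2·1·1·9 = -18
Sum: F(0, 10, 3) = (0) + (0) + (0) + (100) + (30) + (-18) = 112.
Reducing mod 11: 112 ≡ 2 (mod 11).
Since F(a, b, c) ≡ 2 ≠ 0 (mod 11), P does NOT lie on the curve.


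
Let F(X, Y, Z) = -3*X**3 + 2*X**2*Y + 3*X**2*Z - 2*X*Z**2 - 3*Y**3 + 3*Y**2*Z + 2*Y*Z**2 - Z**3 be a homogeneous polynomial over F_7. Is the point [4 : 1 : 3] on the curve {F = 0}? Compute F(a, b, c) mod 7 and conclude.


F(4,1,3) ≡ 0 (mod 7); P is on the curve.

Evaluate F(4, 1, 3) term-by-term (mod 7).
  -3*X**3 ↦ -3·64·1·1 = -192
  2*X**2*Y ↦ 2·16·1·1 = 32
  3*X**2*Z ↦ 3·16·1·3 = 144
  -2*X*Z**2 ↦ -2·4·1·9 = -72
  -3*Y**3 ↦ -3·1·1·1 = -3
  3*Y**2*Z ↦ 3·1·1·3 = 9
  2*Y*Z**2 ↦ 2·1·1·9 = 18
  -Z**3 ↦ -1·1·1·27 = -27
Sum: F(4, 1, 3) = (-192) + (32) + (144) + (-72) + (-3) + (9) + (18) + (-27) = -91.
Reducing mod 7: -91 ≡ 0 (mod 7).
Since F(a, b, c) ≡ 0 (mod 7), P lies on the curve.


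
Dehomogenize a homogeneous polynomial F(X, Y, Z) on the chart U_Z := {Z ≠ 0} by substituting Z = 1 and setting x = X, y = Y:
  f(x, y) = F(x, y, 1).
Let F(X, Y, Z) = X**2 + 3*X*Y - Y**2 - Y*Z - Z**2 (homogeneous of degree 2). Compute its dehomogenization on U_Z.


f(x, y) = x**2 + 3*x*y - y**2 - y - 1

On U_Z we set Z = 1. Each monomial c·X^i·Y^j·Z^k in F becomes c·x^i·y^j·1^k = c·x^i·y^j.
Substituting Z = 1: F(X, Y, 1) = x**2 + 3*x*y - y**2 - y - 1.
Note: deg(f) ≤ deg(F) = 2; strict inequality happens when F is divisible by Z (lost terms).


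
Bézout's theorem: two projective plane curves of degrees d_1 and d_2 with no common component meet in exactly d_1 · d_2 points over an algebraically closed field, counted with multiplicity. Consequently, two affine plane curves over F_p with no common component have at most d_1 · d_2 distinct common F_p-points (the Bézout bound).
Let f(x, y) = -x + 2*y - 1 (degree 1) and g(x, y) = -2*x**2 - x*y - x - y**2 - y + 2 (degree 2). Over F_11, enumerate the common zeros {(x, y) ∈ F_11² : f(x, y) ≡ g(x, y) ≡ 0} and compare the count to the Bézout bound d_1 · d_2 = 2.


Common zeros: {(6, 9)}; count = 1; Bézout bound = 2.

deg(f) = 1, deg(g) = 2, so Bézout bound = 2.
Scan x ∈ F_11. For each x, list the y ∈ F_11 with f(x, y) ≡ 0 and those with g(x, y) ≡ 0 (mod 11); the common zeros in that column are the intersection.
  x = 0: f ≡ 0 at y ∈ {6}; g ≡ 0 at y ∈ {1, 9}; common: ∅.
  x = 1: f ≡ 0 at y ∈ {1}; g ≡ 0 at y ∈ {10}; common: ∅.
  x = 2: f ≡ 0 at y ∈ {7}; g ≡ 0 at y ∈ ∅; common: ∅.
  x = 3: f ≡ 0 at y ∈ {2}; g ≡ 0 at y ∈ ∅; common: ∅.
  x = 4: f ≡ 0 at y ∈ {8}; g ≡ 0 at y ∈ ∅; common: ∅.
  x = 5: f ≡ 0 at y ∈ {3}; g ≡ 0 at y ∈ {8}; common: ∅.
  x = 6: f ≡ 0 at y ∈ {9}; g ≡ 0 at y ∈ {6, 9}; common: {9}.
  x = 7: f ≡ 0 at y ∈ {4}; g ≡ 0 at y ∈ {6, 8}; common: ∅.
  x = 8: f ≡ 0 at y ∈ {10}; g ≡ 0 at y ∈ ∅; common: ∅.
  x = 9: f ≡ 0 at y ∈ {5}; g ≡ 0 at y ∈ ∅; common: ∅.
  x = 10: f ≡ 0 at y ∈ {0}; g ≡ 0 at y ∈ {1, 10}; common: ∅.
Collecting: common zeros = {(6, 9)}, so the count is 1.
Comparison with the Bézout bound: 1 ≤ 2 = deg(f)·deg(g), as expected for curves with no common component (the affine F_11-count falls short of the bound because intersections may lie at infinity, over extension fields, or carry multiplicity).


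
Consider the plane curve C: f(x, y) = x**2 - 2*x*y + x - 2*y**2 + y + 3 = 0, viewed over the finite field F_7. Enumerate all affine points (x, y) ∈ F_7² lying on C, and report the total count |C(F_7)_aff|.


Affine F_7-points: {(0, 5), (0, 6), (2, 4), (2, 5), (4, 1), (4, 6), (5, 2), (5, 4)}; count = 8.

For each of the 49 pairs (x, y) ∈ F_7², evaluate f(x, y) mod 7. Record the zeros.
  x = 0: [0↦3, 1↦2, 2↦4, 3↦2, 4↦3, 5↦0, 6↦0]  zeros at y ∈ {5, 6}
  x = 1: [0↦5, 1↦2, 2↦2, 3↦5, 4↦4, 5↦6, 6↦4]  zeros at y ∈ ∅
  x = 2: [0↦2, 1↦4, 2↦2, 3↦3, 4↦0, 5↦0, 6↦3]  zeros at y ∈ {4, 5}
  x = 3: [0↦1, 1↦1, 2↦4, 3↦3, 4↦5, 5↦3, 6↦4]  zeros at y ∈ ∅
  x = 4: [0↦2, 1↦0, 2↦1, 3↦5, 4↦5, 5↦1, 6↦0]  zeros at y ∈ {1, 6}
  x = 5: [0↦5, 1↦1, 2↦0, 3↦2, 4↦0, 5↦1, 6↦5]  zeros at y ∈ {2, 4}
  x = 6: [0↦3, 1↦4, 2↦1, 3↦1, 4↦4, 5↦3, 6↦5]  zeros at y ∈ ∅
Collecting zeros: affine points = {(0, 5), (0, 6), (2, 4), (2, 5), (4, 1), (4, 6), (5, 2), (5, 4)}.
Total count |C(F_7)_aff| = 8.


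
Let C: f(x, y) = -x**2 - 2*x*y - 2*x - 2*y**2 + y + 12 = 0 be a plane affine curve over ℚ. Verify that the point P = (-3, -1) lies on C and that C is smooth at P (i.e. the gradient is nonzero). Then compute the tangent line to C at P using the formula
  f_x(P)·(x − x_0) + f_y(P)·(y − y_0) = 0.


Tangent line at P: 6*x + 11*y + 29 = 0.

Step 1: f(-3, -1) = 0, so P lies on C.
Step 2: partial derivatives
  f_x(x, y) = -2*x - 2*y - 2, f_y(x, y) = -2*x - 4*y + 1.
  f_x(P) = 6, f_y(P) = 11 (gradient nonzero, so P is smooth).
Step 3: tangent line at P: 6·(x − -3) + 11·(y − -1) = 0.
Expanding: 6*x + 11*y + 29 = 0.


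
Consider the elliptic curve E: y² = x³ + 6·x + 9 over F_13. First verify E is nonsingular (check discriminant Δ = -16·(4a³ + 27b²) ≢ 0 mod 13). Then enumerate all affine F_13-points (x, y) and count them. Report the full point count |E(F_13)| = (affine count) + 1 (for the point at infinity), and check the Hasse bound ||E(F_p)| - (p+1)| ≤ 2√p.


Affine points = {(0, 3), (0, 10), (1, 4), (1, 9), (2, 4), (2, 9), (6, 1), (6, 12), (7, 2), (7, 11), (8, 6), (8, 7), (9, 5), (9, 8), (10, 4), (10, 9)}; affine count = 16; |E(F_13)| = 17.

Discriminant check: Δ ∝ 4a³ + 27b² = 4·6³ + 27·9² = 4·216 + 27·81 ≡ 9 (mod 13). Nonzero ⇒ E is nonsingular.
For each x ∈ F_13, compute rhs = x³ + 6·x + 9 mod 13, then count y ∈ F_13 with y² ≡ rhs.
  x = 0: rhs = 9, matching y values: 3, 10 (2 points).
  x = 1: rhs = 3, matching y values: 4, 9 (2 points).
  x = 2: rhs = 3, matching y values: 4, 9 (2 points).
  x = 3: rhs = 2, matching y values: none (0 points).
  x = 4: rhs = 6, matching y values: none (0 points).
  x = 5: rhs = 8, matching y values: none (0 points).
  x = 6: rhs = 1, matching y values: 1, 12 (2 points).
  x = 7: rhs = 4, matching y values: 2, 11 (2 points).
  x = 8: rhs = 10, matching y values: 6, 7 (2 points).
  x = 9: rhs = 12, matching y values: 5, 8 (2 points).
  x = 10: rhs = 3, matching y values: 4, 9 (2 points).
  x = 11: rhs = 2, matching y values: none (0 points).
  x = 12: rhs = 2, matching y values: none (0 points).
Total affine count: 16.
Full point count |E(F_13)| = 16 + 1 = 17.
Hasse bound: |17 − (13+1)| = |3| = 3 ≤ 2√13 ≈ 7.2111 ✓.


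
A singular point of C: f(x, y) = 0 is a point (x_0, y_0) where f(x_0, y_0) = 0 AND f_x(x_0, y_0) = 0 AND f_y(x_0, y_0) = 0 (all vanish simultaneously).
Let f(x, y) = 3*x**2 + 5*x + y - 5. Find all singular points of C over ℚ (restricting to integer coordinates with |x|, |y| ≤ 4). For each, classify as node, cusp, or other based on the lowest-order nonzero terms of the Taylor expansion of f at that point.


No singular points in the scanned grid; C is smooth there.

Compute partial derivatives:
  f_x = 6*x + 5.
  f_y = 1.
f_y = 1 is a nonzero constant, so f_y never vanishes: no point (x, y) can satisfy f = f_x = f_y = 0. In particular no (x, y) ∈ {−4, ..., 4}² is singular; the curve is smooth.


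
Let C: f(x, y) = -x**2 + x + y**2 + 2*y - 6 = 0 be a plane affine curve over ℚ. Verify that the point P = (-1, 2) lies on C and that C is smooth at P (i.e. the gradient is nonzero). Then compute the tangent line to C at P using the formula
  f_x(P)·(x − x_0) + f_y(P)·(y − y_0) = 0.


Tangent line at P: 3*x + 6*y - 9 = 0.

Step 1: f(-1, 2) = 0, so P lies on C.
Step 2: partial derivatives
  f_x(x, y) = 1 - 2*x, f_y(x, y) = 2*y + 2.
  f_x(P) = 3, f_y(P) = 6 (gradient nonzero, so P is smooth).
Step 3: tangent line at P: 3·(x − -1) + 6·(y − 2) = 0.
Expanding: 3*x + 6*y - 9 = 0.


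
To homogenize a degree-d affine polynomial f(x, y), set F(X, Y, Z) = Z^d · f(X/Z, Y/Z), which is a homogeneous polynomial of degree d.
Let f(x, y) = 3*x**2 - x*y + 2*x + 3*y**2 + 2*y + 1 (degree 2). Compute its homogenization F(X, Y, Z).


F(X, Y, Z) = 3*X**2 - X*Y + 2*X*Z + 3*Y**2 + 2*Y*Z + Z**2

deg(f) = 2.
Substitute x = X/Z, y = Y/Z into f, then multiply by Z^2.
  monomial 3·x^2·y^0 ↦ 3·X^2·Y^0·Z^0.
  monomial -1·x^1·y^1 ↦ -1·X^1·Y^1·Z^0.
  monomial 2·x^1·y^0 ↦ 2·X^1·Y^0·Z^1.
  monomial 3·x^0·y^2 ↦ 3·X^0·Y^2·Z^0.
  monomial 2·x^0·y^1 ↦ 2·X^0·Y^1·Z^1.
  monomial 1·x^0·y^0 ↦ 1·X^0·Y^0·Z^2.
Collecting: F(X, Y, Z) = 3*X**2 - X*Y + 2*X*Z + 3*Y**2 + 2*Y*Z + Z**2.


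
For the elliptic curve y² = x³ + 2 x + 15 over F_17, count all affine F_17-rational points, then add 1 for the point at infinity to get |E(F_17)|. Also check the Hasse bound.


Affine points = {(0, 7), (0, 10), (1, 1), (1, 16), (4, 6), (4, 11), (7, 7), (7, 10), (8, 4), (8, 13), (10, 7), (10, 10), (11, 5), (11, 12), (12, 4), (12, 13), (14, 4), (14, 13)}; affine count = 18; |E(F_17)| = 19.

Discriminant check: Δ ∝ 4a³ + 27b² = 4·2³ + 27·15² = 4·8 + 27·225 ≡ 4 (mod 17). Nonzero ⇒ E is nonsingular.
For each x ∈ F_17, compute rhs = x³ + 2·x + 15 mod 17, then count y ∈ F_17 with y² ≡ rhs.
  x = 0: rhs = 15, matching y values: 7, 10 (2 points).
  x = 1: rhs = 1, matching y values: 1, 16 (2 points).
  x = 2: rhs = 10, matching y values: none (0 points).
  x = 3: rhs = 14, matching y values: none (0 points).
  x = 4: rhs = 2, matching y values: 6, 11 (2 points).
  x = 5: rhs = 14, matching y values: none (0 points).
  x = 6: rhs = 5, matching y values: none (0 points).
  x = 7: rhs = 15, matching y values: 7, 10 (2 points).
  x = 8: rhs = 16, matching y values: 4, 13 (2 points).
  x = 9: rhs = 14, matching y values: none (0 points).
  x = 10: rhs = 15, matching y values: 7, 10 (2 points).
  x = 11: rhs = 8, matching y values: 5, 12 (2 points).
  x = 12: rhs = 16, matching y values: 4, 13 (2 points).
  x = 13: rhs = 11, matching y values: none (0 points).
  x = 14: rhs = 16, matching y values: 4, 13 (2 points).
  x = 15: rhs = 3, matching y values: none (0 points).
  x = 16: rhs = 12, matching y values: none (0 points).
Total affine count: 18.
Full point count |E(F_17)| = 18 + 1 = 19.
Hasse bound: |19 − (17+1)| = |1| = 1 ≤ 2√17 ≈ 8.2462 ✓.


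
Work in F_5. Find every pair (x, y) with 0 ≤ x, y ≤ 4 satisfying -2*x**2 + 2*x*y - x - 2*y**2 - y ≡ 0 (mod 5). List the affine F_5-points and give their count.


Affine F_5-points: {(0, 0), (0, 2), (2, 0), (2, 4), (4, 2), (4, 4)}; count = 6.

For each of the 25 pairs (x, y) ∈ F_5², evaluate f(x, y) mod 5. Record the zeros.
  x = 0: [0↦0, 1↦2, 2↦0, 3↦4, 4↦4]  zeros at y ∈ {0, 2}
  x = 1: [0↦2, 1↦1, 2↦1, 3↦2, 4↦4]  zeros at y ∈ ∅
  x = 2: [0↦0, 1↦1, 2↦3, 3↦1, 4↦0]  zeros at y ∈ {0, 4}
  x = 3: [0↦4, 1↦2, 2↦1, 3↦1, 4↦2]  zeros at y ∈ ∅
  x = 4: [0↦4, 1↦4, 2↦0, 3↦2, 4↦0]  zeros at y ∈ {2, 4}
Collecting zeros: affine points = {(0, 0), (0, 2), (2, 0), (2, 4), (4, 2), (4, 4)}.
Total count |C(F_5)_aff| = 6.


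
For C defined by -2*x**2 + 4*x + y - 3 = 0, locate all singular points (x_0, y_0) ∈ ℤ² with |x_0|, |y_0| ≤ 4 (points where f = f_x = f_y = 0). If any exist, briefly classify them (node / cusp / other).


No singular points in the scanned grid; C is smooth there.

Compute partial derivatives:
  f_x = 4 - 4*x.
  f_y = 1.
f_y = 1 is a nonzero constant, so f_y never vanishes: no point (x, y) can satisfy f = f_x = f_y = 0. In particular no (x, y) ∈ {−4, ..., 4}² is singular; the curve is smooth.


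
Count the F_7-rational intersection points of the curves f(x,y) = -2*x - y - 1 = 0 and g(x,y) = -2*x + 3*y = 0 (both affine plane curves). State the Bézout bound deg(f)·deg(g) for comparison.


Common zeros: {(4, 5)}; count = 1; Bézout bound = 1.

deg(f) = 1, deg(g) = 1, so Bézout bound = 1.
Scan x ∈ F_7. For each x, list the y ∈ F_7 with f(x, y) ≡ 0 and those with g(x, y) ≡ 0 (mod 7); the common zeros in that column are the intersection.
  x = 0: f ≡ 0 at y ∈ {6}; g ≡ 0 at y ∈ {0}; common: ∅.
  x = 1: f ≡ 0 at y ∈ {4}; g ≡ 0 at y ∈ {3}; common: ∅.
  x = 2: f ≡ 0 at y ∈ {2}; g ≡ 0 at y ∈ {6}; common: ∅.
  x = 3: f ≡ 0 at y ∈ {0}; g ≡ 0 at y ∈ {2}; common: ∅.
  x = 4: f ≡ 0 at y ∈ {5}; g ≡ 0 at y ∈ {5}; common: {5}.
  x = 5: f ≡ 0 at y ∈ {3}; g ≡ 0 at y ∈ {1}; common: ∅.
  x = 6: f ≡ 0 at y ∈ {1}; g ≡ 0 at y ∈ {4}; common: ∅.
Collecting: common zeros = {(4, 5)}, so the count is 1.
Comparison with the Bézout bound: 1 ≤ 1 = deg(f)·deg(g), as expected for curves with no common component (the bound is attained).


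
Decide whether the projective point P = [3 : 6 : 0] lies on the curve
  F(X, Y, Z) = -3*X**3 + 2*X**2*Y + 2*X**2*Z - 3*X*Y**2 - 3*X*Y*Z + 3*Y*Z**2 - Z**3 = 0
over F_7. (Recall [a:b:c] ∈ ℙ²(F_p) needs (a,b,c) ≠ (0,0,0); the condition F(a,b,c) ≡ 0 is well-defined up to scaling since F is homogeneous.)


F(3,6,0) ≡ 4 (mod 7); P is NOT on the curve.

Evaluate F(3, 6, 0) term-by-term (mod 7).
  -3*X**3 ↦ -3·27·1·1 = -81
  2*X**2*Y ↦ 2·9·6·1 = 108
  2*X**2*Z ↦ 2·9·1·0 = 0
  -3*X*Y**2 ↦ -3·3·36·1 = -324
  -3*X*Y*Z ↦ -3·3·6·0 = 0
  3*Y*Z**2 ↦ 3·1·6·0 = 0
  -Z**3 ↦ -1·1·1·0 = 0
Sum: F(3, 6, 0) = (-81) + (108) + (0) + (-324) + (0) + (0) + (0) = -297.
Reducing mod 7: -297 ≡ 4 (mod 7).
Since F(a, b, c) ≡ 4 ≠ 0 (mod 7), P does NOT lie on the curve.


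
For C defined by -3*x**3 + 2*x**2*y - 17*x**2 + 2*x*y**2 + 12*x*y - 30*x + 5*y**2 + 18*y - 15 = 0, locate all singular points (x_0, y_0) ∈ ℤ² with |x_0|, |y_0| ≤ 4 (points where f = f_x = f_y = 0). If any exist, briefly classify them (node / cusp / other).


Singular points: {(-2, -1)}; classification: node.

Compute partial derivatives:
  f_x = -9*x**2 + 4*x*y - 34*x + 2*y**2 + 12*y - 30.
  f_y = 2*x**2 + 4*x*y + 12*x + 10*y + 18.
Scan x_0 ∈ {−4, ..., 4}. For each x_0, f_y(x_0, y) is a polynomial in y; find its integer roots y ∈ {−4, ..., 4}, then test f_x and f at those candidates.
  x = -4: f_y(-4, y) = 2 - 6*y; no integer root y with |y| ≤ 4.
  x = -3: f_y(-3, y) = -2*y; vanishes at y ∈ {0}. (-3, 0): f_x = -9 ≠ 0.
  x = -2: f_y(-2, y) = 2*y + 2; vanishes at y ∈ {-1}. (-2, -1): f_x = 0, f = 0 — SINGULAR.
  x = -1: f_y(-1, y) = 6*y + 8; no integer root y with |y| ≤ 4.
  x = 0: f_y(0, y) = 10*y + 18; no integer root y with |y| ≤ 4.
  x = 1: f_y(1, y) = 14*y + 32; no integer root y with |y| ≤ 4.
  x = 2: f_y(2, y) = 18*y + 50; no integer root y with |y| ≤ 4.
  x = 3: f_y(3, y) = 22*y + 72; no integer root y with |y| ≤ 4.
  x = 4: f_y(4, y) = 26*y + 98; no integer root y with |y| ≤ 4.
Only singular point on the grid: (-2, -1).
Classify: substitute x = -2 + u, y = -1 + v and expand: f = -3*u**3 + 2*u**2*v - u**2 + 2*u*v**2 + v**2.
No constant or linear terms (consistent with a singular point). Quadratic part: -u**2 + v**2. Cubic part: -3*u**3 + 2*u**2*v + 2*u*v**2.
The quadratic part v**2 - u**2 = (v − u)(v + u) splits into two distinct linear factors, so there are two distinct tangent lines y − -1 = ±(x − -2) — this is a node (ordinary double point).
Classification: node.


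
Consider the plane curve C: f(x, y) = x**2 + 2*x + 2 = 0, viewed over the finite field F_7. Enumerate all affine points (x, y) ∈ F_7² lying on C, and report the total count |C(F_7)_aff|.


Affine F_7-points: ∅; count = 0.

For each of the 49 pairs (x, y) ∈ F_7², evaluate f(x, y) mod 7. Record the zeros.
  x = 0: [0↦2, 1↦2, 2↦2, 3↦2, 4↦2, 5↦2, 6↦2]  zeros at y ∈ ∅
  x = 1: [0↦5, 1↦5, 2↦5, 3↦5, 4↦5, 5↦5, 6↦5]  zeros at y ∈ ∅
  x = 2: [0↦3, 1↦3, 2↦3, 3↦3, 4↦3, 5↦3, 6↦3]  zeros at y ∈ ∅
  x = 3: [0↦3, 1↦3, 2↦3, 3↦3, 4↦3, 5↦3, 6↦3]  zeros at y ∈ ∅
  x = 4: [0↦5, 1↦5, 2↦5, 3↦5, 4↦5, 5↦5, 6↦5]  zeros at y ∈ ∅
  x = 5: [0↦2, 1↦2, 2↦2, 3↦2, 4↦2, 5↦2, 6↦2]  zeros at y ∈ ∅
  x = 6: [0↦1, 1↦1, 2↦1, 3↦1, 4↦1, 5↦1, 6↦1]  zeros at y ∈ ∅
Collecting zeros: affine points = ∅.
Total count |C(F_7)_aff| = 0.


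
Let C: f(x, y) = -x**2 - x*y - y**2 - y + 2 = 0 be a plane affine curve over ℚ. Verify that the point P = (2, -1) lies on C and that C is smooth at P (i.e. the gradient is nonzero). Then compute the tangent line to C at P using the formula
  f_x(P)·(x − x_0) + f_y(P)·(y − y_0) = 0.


Tangent line at P: -3*x - y + 5 = 0.

Step 1: f(2, -1) = 0, so P lies on C.
Step 2: partial derivatives
  f_x(x, y) = -2*x - y, f_y(x, y) = -x - 2*y - 1.
  f_x(P) = -3, f_y(P) = -1 (gradient nonzero, so P is smooth).
Step 3: tangent line at P: -3·(x − 2) + -1·(y − -1) = 0.
Expanding: -3*x - y + 5 = 0.


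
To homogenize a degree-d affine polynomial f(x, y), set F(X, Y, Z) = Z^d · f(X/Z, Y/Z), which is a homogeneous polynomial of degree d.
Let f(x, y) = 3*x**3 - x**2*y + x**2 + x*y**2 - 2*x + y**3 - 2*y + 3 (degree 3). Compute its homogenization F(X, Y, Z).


F(X, Y, Z) = 3*X**3 - X**2*Y + X**2*Z + X*Y**2 - 2*X*Z**2 + Y**3 - 2*Y*Z**2 + 3*Z**3

deg(f) = 3.
Substitute x = X/Z, y = Y/Z into f, then multiply by Z^3.
  monomial 3·x^3·y^0 ↦ 3·X^3·Y^0·Z^0.
  monomial -1·x^2·y^1 ↦ -1·X^2·Y^1·Z^0.
  monomial 1·x^2·y^0 ↦ 1·X^2·Y^0·Z^1.
  monomial 1·x^1·y^2 ↦ 1·X^1·Y^2·Z^0.
  monomial -2·x^1·y^0 ↦ -2·X^1·Y^0·Z^2.
  monomial 1·x^0·y^3 ↦ 1·X^0·Y^3·Z^0.
  monomial -2·x^0·y^1 ↦ -2·X^0·Y^1·Z^2.
  monomial 3·x^0·y^0 ↦ 3·X^0·Y^0·Z^3.
Collecting: F(X, Y, Z) = 3*X**3 - X**2*Y + X**2*Z + X*Y**2 - 2*X*Z**2 + Y**3 - 2*Y*Z**2 + 3*Z**3.


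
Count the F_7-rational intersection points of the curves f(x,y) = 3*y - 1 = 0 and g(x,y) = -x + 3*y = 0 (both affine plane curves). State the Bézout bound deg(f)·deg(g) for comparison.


Common zeros: {(1, 5)}; count = 1; Bézout bound = 1.

deg(f) = 1, deg(g) = 1, so Bézout bound = 1.
Scan x ∈ F_7. For each x, list the y ∈ F_7 with f(x, y) ≡ 0 and those with g(x, y) ≡ 0 (mod 7); the common zeros in that column are the intersection.
  x = 0: f ≡ 0 at y ∈ {5}; g ≡ 0 at y ∈ {0}; common: ∅.
  x = 1: f ≡ 0 at y ∈ {5}; g ≡ 0 at y ∈ {5}; common: {5}.
  x = 2: f ≡ 0 at y ∈ {5}; g ≡ 0 at y ∈ {3}; common: ∅.
  x = 3: f ≡ 0 at y ∈ {5}; g ≡ 0 at y ∈ {1}; common: ∅.
  x = 4: f ≡ 0 at y ∈ {5}; g ≡ 0 at y ∈ {6}; common: ∅.
  x = 5: f ≡ 0 at y ∈ {5}; g ≡ 0 at y ∈ {4}; common: ∅.
  x = 6: f ≡ 0 at y ∈ {5}; g ≡ 0 at y ∈ {2}; common: ∅.
Collecting: common zeros = {(1, 5)}, so the count is 1.
Comparison with the Bézout bound: 1 ≤ 1 = deg(f)·deg(g), as expected for curves with no common component (the bound is attained).


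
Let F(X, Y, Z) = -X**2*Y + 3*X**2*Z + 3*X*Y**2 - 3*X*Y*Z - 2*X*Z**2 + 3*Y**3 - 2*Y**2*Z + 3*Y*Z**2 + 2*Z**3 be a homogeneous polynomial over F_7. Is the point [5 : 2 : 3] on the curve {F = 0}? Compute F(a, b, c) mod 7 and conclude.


F(5,2,3) ≡ 2 (mod 7); P is NOT on the curve.

Evaluate F(5, 2, 3) term-by-term (mod 7).
  -X**2*Y ↦ -1·25·2·1 = -50
  3*X**2*Z ↦ 3·25·1·3 = 225
  3*X*Y**2 ↦ 3·5·4·1 = 60
  -3*X*Y*Z ↦ -3·5·2·3 = -90
  -2*X*Z**2 ↦ -2·5·1·9 = -90
  3*Y**3 ↦ 3·1·8·1 = 24
  -2*Y**2*Z ↦ -2·1·4·3 = -24
  3*Y*Z**2 ↦ 3·1·2·9 = 54
  2*Z**3 ↦ 2·1·1·27 = 54
Sum: F(5, 2, 3) = (-50) + (225) + (60) + (-90) + (-90) + (24) + (-24) + (54) + (54) = 163.
Reducing mod 7: 163 ≡ 2 (mod 7).
Since F(a, b, c) ≡ 2 ≠ 0 (mod 7), P does NOT lie on the curve.


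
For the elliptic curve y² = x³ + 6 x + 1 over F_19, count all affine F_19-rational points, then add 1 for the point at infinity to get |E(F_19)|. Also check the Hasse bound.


Affine points = {(0, 1), (0, 18), (5, 2), (5, 17), (6, 5), (6, 14), (7, 5), (7, 14), (9, 9), (9, 10), (10, 4), (10, 15), (11, 7), (11, 12), (14, 6), (14, 13), (17, 0)}; affine count = 17; |E(F_19)| = 18.

Discriminant check: Δ ∝ 4a³ + 27b² = 4·6³ + 27·1² = 4·216 + 27·1 ≡ 17 (mod 19). Nonzero ⇒ E is nonsingular.
For each x ∈ F_19, compute rhs = x³ + 6·x + 1 mod 19, then count y ∈ F_19 with y² ≡ rhs.
  x = 0: rhs = 1, matching y values: 1, 18 (2 points).
  x = 1: rhs = 8, matching y values: none (0 points).
  x = 2: rhs = 2, matching y values: none (0 points).
  x = 3: rhs = 8, matching y values: none (0 points).
  x = 4: rhs = 13, matching y values: none (0 points).
  x = 5: rhs = 4, matching y values: 2, 17 (2 points).
  x = 6: rhs = 6, matching y values: 5, 14 (2 points).
  x = 7: rhs = 6, matching y values: 5, 14 (2 points).
  x = 8: rhs = 10, matching y values: none (0 points).
  x = 9: rhs = 5, matching y values: 9, 10 (2 points).
  x = 10: rhs = 16, matching y values: 4, 15 (2 points).
  x = 11: rhs = 11, matching y values: 7, 12 (2 points).
  x = 12: rhs = 15, matching y values: none (0 points).
  x = 13: rhs = 15, matching y values: none (0 points).
  x = 14: rhs = 17, matching y values: 6, 13 (2 points).
  x = 15: rhs = 8, matching y values: none (0 points).
  x = 16: rhs = 13, matching y values: none (0 points).
  x = 17: rhs = 0, matching y values: 0 (1 points).
  x = 18: rhs = 13, matching y values: none (0 points).
Total affine count: 17.
Full point count |E(F_19)| = 17 + 1 = 18.
Hasse bound: |18 − (19+1)| = |-2| = 2 ≤ 2√19 ≈ 8.7178 ✓.


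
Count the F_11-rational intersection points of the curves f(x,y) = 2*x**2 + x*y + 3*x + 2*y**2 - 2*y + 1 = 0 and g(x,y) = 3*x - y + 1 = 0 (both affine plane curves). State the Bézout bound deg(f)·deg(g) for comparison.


Common zeros: ∅; count = 0; Bézout bound = 2.

deg(f) = 2, deg(g) = 1, so Bézout bound = 2.
Scan x ∈ F_11. For each x, list the y ∈ F_11 with f(x, y) ≡ 0 and those with g(x, y) ≡ 0 (mod 11); the common zeros in that column are the intersection.
  x = 0: f ≡ 0 at y ∈ ∅; g ≡ 0 at y ∈ {1}; common: ∅.
  x = 1: f ≡ 0 at y ∈ ∅; g ≡ 0 at y ∈ {4}; common: ∅.
  x = 2: f ≡ 0 at y ∈ {3, 8}; g ≡ 0 at y ∈ {7}; common: ∅.
  x = 3: f ≡ 0 at y ∈ ∅; g ≡ 0 at y ∈ {10}; common: ∅.
  x = 4: f ≡ 0 at y ∈ ∅; g ≡ 0 at y ∈ {2}; common: ∅.
  x = 5: f ≡ 0 at y ∈ {0, 4}; g ≡ 0 at y ∈ {5}; common: ∅.
  x = 6: f ≡ 0 at y ∈ {3, 6}; g ≡ 0 at y ∈ {8}; common: ∅.
  x = 7: f ≡ 0 at y ∈ {7}; g ≡ 0 at y ∈ {0}; common: ∅.
  x = 8: f ≡ 0 at y ∈ {4}; g ≡ 0 at y ∈ {3}; common: ∅.
  x = 9: f ≡ 0 at y ∈ {5, 8}; g ≡ 0 at y ∈ {6}; common: ∅.
  x = 10: f ≡ 0 at y ∈ {0, 7}; g ≡ 0 at y ∈ {9}; common: ∅.
Collecting: common zeros = ∅, so the count is 0.
Comparison with the Bézout bound: 0 ≤ 2 = deg(f)·deg(g), as expected for curves with no common component (the affine F_11-count falls short of the bound because intersections may lie at infinity, over extension fields, or carry multiplicity).


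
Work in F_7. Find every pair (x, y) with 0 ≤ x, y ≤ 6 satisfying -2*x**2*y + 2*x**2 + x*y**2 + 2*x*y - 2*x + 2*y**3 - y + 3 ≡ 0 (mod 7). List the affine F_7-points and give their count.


Affine F_7-points: {(1, 2), (1, 3), (1, 5), (2, 0), (2, 2), (2, 4), (3, 1), (4, 3), (4, 4), (4, 5), (6, 0)}; count = 11.

For each of the 49 pairs (x, y) ∈ F_7², evaluate f(x, y) mod 7. Record the zeros.
  x = 0: [0↦3, 1↦4, 2↦3, 3↦5, 4↦1, 5↦3, 6↦2]  zeros at y ∈ ∅
  x = 1: [0↦3, 1↦5, 2↦0, 3↦0, 4↦3, 5↦0, 6↦3]  zeros at y ∈ {2, 3, 5}
  x = 2: [0↦0, 1↦6, 2↦0, 3↦1, 4↦0, 5↦2, 6↦5]  zeros at y ∈ {0, 2, 4}
  x = 3: [0↦1, 1↦0, 2↦3, 3↦1, 4↦6, 5↦2, 6↦1]  zeros at y ∈ {1}
  x = 4: [0↦6, 1↦1, 2↦2, 3↦0, 4↦0, 5↦0, 6↦5]  zeros at y ∈ {3, 4, 5}
  x = 5: [0↦1, 1↦2, 2↦4, 3↦5, 4↦3, 5↦3, 6↦3]  zeros at y ∈ ∅
  x = 6: [0↦0, 1↦3, 2↦2, 3↦2, 4↦1, 5↦4, 6↦2]  zeros at y ∈ {0}
Collecting zeros: affine points = {(1, 2), (1, 3), (1, 5), (2, 0), (2, 2), (2, 4), (3, 1), (4, 3), (4, 4), (4, 5), (6, 0)}.
Total count |C(F_7)_aff| = 11.


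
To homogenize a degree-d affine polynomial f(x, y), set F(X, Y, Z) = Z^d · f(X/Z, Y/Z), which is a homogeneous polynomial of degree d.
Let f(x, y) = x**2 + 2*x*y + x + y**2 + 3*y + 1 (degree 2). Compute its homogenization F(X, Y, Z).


F(X, Y, Z) = X**2 + 2*X*Y + X*Z + Y**2 + 3*Y*Z + Z**2

deg(f) = 2.
Substitute x = X/Z, y = Y/Z into f, then multiply by Z^2.
  monomial 1·x^2·y^0 ↦ 1·X^2·Y^0·Z^0.
  monomial 2·x^1·y^1 ↦ 2·X^1·Y^1·Z^0.
  monomial 1·x^1·y^0 ↦ 1·X^1·Y^0·Z^1.
  monomial 1·x^0·y^2 ↦ 1·X^0·Y^2·Z^0.
  monomial 3·x^0·y^1 ↦ 3·X^0·Y^1·Z^1.
  monomial 1·x^0·y^0 ↦ 1·X^0·Y^0·Z^2.
Collecting: F(X, Y, Z) = X**2 + 2*X*Y + X*Z + Y**2 + 3*Y*Z + Z**2.


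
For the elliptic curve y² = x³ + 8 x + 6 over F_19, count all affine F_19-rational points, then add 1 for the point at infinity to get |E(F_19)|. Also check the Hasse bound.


Affine points = {(0, 5), (0, 14), (2, 7), (2, 12), (3, 0), (4, 8), (4, 11), (5, 0), (6, 2), (6, 17), (7, 5), (7, 14), (9, 3), (9, 16), (11, 0), (12, 5), (12, 14), (15, 9), (15, 10), (17, 1), (17, 18), (18, 4), (18, 15)}; affine count = 23; |E(F_19)| = 24.

Discriminant check: Δ ∝ 4a³ + 27b² = 4·8³ + 27·6² = 4·512 + 27·36 ≡ 18 (mod 19). Nonzero ⇒ E is nonsingular.
For each x ∈ F_19, compute rhs = x³ + 8·x + 6 mod 19, then count y ∈ F_19 with y² ≡ rhs.
  x = 0: rhs = 6, matching y values: 5, 14 (2 points).
  x = 1: rhs = 15, matching y values: none (0 points).
  x = 2: rhs = 11, matching y values: 7, 12 (2 points).
  x = 3: rhs = 0, matching y values: 0 (1 points).
  x = 4: rhs = 7, matching y values: 8, 11 (2 points).
  x = 5: rhs = 0, matching y values: 0 (1 points).
  x = 6: rhs = 4, matching y values: 2, 17 (2 points).
  x = 7: rhs = 6, matching y values: 5, 14 (2 points).
  x = 8: rhs = 12, matching y values: none (0 points).
  x = 9: rhs = 9, matching y values: 3, 16 (2 points).
  x = 10: rhs = 3, matching y values: none (0 points).
  x = 11: rhs = 0, matching y values: 0 (1 points).
  x = 12: rhs = 6, matching y values: 5, 14 (2 points).
  x = 13: rhs = 8, matching y values: none (0 points).
  x = 14: rhs = 12, matching y values: none (0 points).
  x = 15: rhs = 5, matching y values: 9, 10 (2 points).
  x = 16: rhs = 12, matching y values: none (0 points).
  x = 17: rhs = 1, matching y values: 1, 18 (2 points).
  x = 18: rhs = 16, matching y values: 4, 15 (2 points).
Total affine count: 23.
Full point count |E(F_19)| = 23 + 1 = 24.
Hasse bound: |24 − (19+1)| = |4| = 4 ≤ 2√19 ≈ 8.7178 ✓.
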